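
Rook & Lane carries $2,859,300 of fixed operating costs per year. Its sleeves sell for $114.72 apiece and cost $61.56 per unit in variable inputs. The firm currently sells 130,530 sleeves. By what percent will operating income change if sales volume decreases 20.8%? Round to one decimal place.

-35.4%

Total contribution margin = 130,530 × $53.16 = $6,938,974.80.
Operating income = contribution − fixed costs = $6,938,974.80 − $2,859,300 = $4,079,674.80.
DOL = contribution ÷ EBIT = $6,938,974.80 ÷ $4,079,674.80 = 1.7009.
So EBIT moves 1.7009 × (-20.8%) = -35.4%.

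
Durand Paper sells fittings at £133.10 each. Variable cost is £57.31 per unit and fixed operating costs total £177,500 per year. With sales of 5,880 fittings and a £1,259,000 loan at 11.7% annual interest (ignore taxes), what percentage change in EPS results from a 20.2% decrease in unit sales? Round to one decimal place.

-74.5%

At 5,880 units, contribution = 5,880 × £75.79 = £445,645.20.
Subtracting fixed costs: EBIT = £445,645.20 − £177,500 = £268,145.20.
Interest = £147,303.00, so EBIT − I = £120,842.20.
DCL = total CM / (EBIT − I) = £445,645.20 / £120,842.20 = 3.6878.
%ΔEPS = DCL × %ΔSales = 3.6878 × -20.2% = -74.5%.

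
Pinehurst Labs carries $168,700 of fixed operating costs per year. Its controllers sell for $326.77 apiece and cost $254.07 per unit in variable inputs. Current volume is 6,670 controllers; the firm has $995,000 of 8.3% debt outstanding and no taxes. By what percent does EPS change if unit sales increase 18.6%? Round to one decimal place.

Contribution at this volume is 6,670 × $72.70 = $484,909.00.
Operating income = contribution − fixed costs = $484,909.00 − $168,700 = $316,209.00.
Interest = $82,585.00, so EBIT − I = $233,624.00.
Degree of combined leverage = contribution ÷ (EBIT − I) = $484,909.00 ÷ $233,624.00 = 2.0756.
%ΔEPS = DCL × %ΔSales = 2.0756 × +18.6% = +38.6%.

+38.6%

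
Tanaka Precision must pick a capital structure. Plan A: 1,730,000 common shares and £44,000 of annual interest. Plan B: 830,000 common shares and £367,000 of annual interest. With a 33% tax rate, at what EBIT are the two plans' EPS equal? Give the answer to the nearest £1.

£664,878

Set EPS_A = EPS_B: (EBIT − £44,000)(1 − 0.33) ÷ 1,730,000 = (EBIT − £367,000)(1 − 0.33) ÷ 830,000.
The (1 − t) factor cancels: (EBIT − 44,000) × 830,000 = (EBIT − 367,000) × 1,730,000.
EBIT × (1,730,000 − 830,000) = 367,000 × 1,730,000 − 44,000 × 830,000 = 598,390,000,000, so EBIT = 598,390,000,000 ÷ 900,000 = 664,877.78.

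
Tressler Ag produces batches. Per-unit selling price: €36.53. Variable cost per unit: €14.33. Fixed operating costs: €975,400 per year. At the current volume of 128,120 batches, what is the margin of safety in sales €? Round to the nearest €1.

Each unit contributes €36.53 − €14.33 = €22.20. Break-even units = €975,400 ÷ €22.20 = 43,936.94; break-even revenue = 43,936.94 × €36.53 = €1,605,016.31.
Current sales = 128,120 × €36.53 = €4,680,223.60.
Margin of safety = €4,680,223.60 − €1,605,016.31 = €3,075,207.

€3,075,207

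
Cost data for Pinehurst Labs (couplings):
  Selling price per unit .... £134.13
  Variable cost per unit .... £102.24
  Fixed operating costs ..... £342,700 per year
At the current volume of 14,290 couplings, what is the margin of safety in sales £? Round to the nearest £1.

Each unit contributes £134.13 − £102.24 = £31.89. Break-even units = £342,700 ÷ £31.89 = 10,746.32; break-even revenue = 10,746.32 × £134.13 = £1,441,403.29.
Current sales = 14,290 × £134.13 = £1,916,717.70.
Margin of safety = £1,916,717.70 − £1,441,403.29 = £475,314.

£475,314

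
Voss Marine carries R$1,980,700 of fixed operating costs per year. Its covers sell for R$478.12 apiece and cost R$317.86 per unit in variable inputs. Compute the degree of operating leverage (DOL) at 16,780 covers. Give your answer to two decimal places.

Contribution at this volume is 16,780 × R$160.26 = R$2,689,162.80.
EBIT = R$2,689,162.80 − R$1,980,700 = R$708,462.80.
So DOL = total CM / EBIT = R$2,689,162.80 / R$708,462.80 = 3.7958.

3.80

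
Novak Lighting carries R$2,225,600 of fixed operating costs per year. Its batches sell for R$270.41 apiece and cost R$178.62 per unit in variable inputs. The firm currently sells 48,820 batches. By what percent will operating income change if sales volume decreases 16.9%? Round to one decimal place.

-33.6%

Total contribution margin = 48,820 × R$91.79 = R$4,481,187.80.
Subtracting fixed costs: EBIT = R$4,481,187.80 − R$2,225,600 = R$2,255,587.80.
DOL = contribution ÷ EBIT = R$4,481,187.80 ÷ R$2,255,587.80 = 1.9867.
Operating income changes by 1.9867 × -16.9% = -33.6%.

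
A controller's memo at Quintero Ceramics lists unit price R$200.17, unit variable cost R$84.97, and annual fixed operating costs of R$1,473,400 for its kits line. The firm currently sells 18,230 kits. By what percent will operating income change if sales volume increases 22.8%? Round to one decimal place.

+76.4%

Total contribution margin = 18,230 × R$115.20 = R$2,100,096.00.
Subtracting fixed costs: EBIT = R$2,100,096.00 − R$1,473,400 = R$626,696.00.
DOL = contribution ÷ EBIT = R$2,100,096.00 ÷ R$626,696.00 = 3.3511.
%ΔEBIT = DOL × %ΔSales = 3.3511 × +22.8% = +76.4%.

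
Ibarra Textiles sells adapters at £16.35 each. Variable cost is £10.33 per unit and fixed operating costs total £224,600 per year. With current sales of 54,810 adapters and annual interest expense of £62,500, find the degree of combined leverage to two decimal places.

7.70

Contribution at this volume is 54,810 × £6.02 = £329,956.20.
Subtracting fixed costs: EBIT = £329,956.20 − £224,600 = £105,356.20. Interest = £62,500.00, so EBIT − I = £42,856.20.
Degree of total leverage = total CM / (EBIT − interest) = £329,956.20 / £42,856.20 = 7.6991.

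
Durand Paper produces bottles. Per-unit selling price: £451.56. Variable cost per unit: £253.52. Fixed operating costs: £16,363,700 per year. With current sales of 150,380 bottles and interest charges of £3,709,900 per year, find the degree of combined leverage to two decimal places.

Contribution at this volume is 150,380 × £198.04 = £29,781,255.20.
Subtracting fixed costs: EBIT = £29,781,255.20 − £16,363,700 = £13,417,555.20. Interest = £3,709,900.00, so EBIT − I = £9,707,655.20.
DCL = contribution ÷ (EBIT − I) = £29,781,255.20 ÷ £9,707,655.20 = 3.0678.

3.07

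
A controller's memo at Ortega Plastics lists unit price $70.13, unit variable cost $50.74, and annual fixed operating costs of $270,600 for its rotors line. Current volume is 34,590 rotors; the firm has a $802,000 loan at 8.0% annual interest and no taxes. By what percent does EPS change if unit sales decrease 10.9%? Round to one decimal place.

Contribution at this volume is 34,590 × $19.39 = $670,700.10.
Subtracting fixed costs: EBIT = $670,700.10 − $270,600 = $400,100.10.
Interest = $64,160.00, so EBIT − I = $335,940.10.
DCL = total CM / (EBIT − I) = $670,700.10 / $335,940.10 = 1.9965.
EPS therefore changes by 1.9965 × (-10.9%) = -21.8%.

-21.8%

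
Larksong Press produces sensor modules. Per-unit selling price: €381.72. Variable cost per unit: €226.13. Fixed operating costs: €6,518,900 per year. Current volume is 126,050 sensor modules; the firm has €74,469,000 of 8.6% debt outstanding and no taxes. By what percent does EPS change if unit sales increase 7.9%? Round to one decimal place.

Contribution at this volume is 126,050 × €155.59 = €19,612,119.50.
Operating income = contribution − fixed costs = €19,612,119.50 − €6,518,900 = €13,093,219.50.
After interest of €6,404,334.00, pre-tax earnings = €6,688,885.50.
Degree of combined leverage = contribution ÷ (EBIT − I) = €19,612,119.50 ÷ €6,688,885.50 = 2.9320.
EPS therefore changes by 2.9320 × (+7.9%) = +23.2%.

+23.2%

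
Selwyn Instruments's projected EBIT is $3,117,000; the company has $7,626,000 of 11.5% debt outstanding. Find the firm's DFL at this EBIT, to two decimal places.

Annual interest charges come to $876,990.00.
DFL = EBIT ÷ (EBIT − I) = $3,117,000 ÷ ($3,117,000 − $876,990.00) = $3,117,000 ÷ $2,240,010.00 = 1.3915.

1.39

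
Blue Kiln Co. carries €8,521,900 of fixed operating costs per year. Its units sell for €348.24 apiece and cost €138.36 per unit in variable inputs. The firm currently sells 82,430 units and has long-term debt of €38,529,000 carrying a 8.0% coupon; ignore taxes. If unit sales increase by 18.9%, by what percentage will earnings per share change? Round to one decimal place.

+57.4%

Total contribution margin = 82,430 × €209.88 = €17,300,408.40.
Operating income = contribution − fixed costs = €17,300,408.40 − €8,521,900 = €8,778,508.40.
After interest of €3,082,320.00, pre-tax earnings = €5,696,188.40.
Degree of combined leverage = contribution ÷ (EBIT − I) = €17,300,408.40 ÷ €5,696,188.40 = 3.0372.
%ΔEPS = DCL × %ΔSales = 3.0372 × +18.9% = +57.4%.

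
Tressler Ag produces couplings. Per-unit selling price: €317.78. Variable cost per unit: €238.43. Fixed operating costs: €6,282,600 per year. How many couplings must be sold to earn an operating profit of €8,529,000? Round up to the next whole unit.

186,662 couplings

Contribution margin per unit = €317.78 − €238.43 = €79.35.
Required volume = (fixed costs + target profit) ÷ CM = (€6,282,600 + €8,529,000) ÷ €79.35 = 186,661.63, so 186,662 couplings.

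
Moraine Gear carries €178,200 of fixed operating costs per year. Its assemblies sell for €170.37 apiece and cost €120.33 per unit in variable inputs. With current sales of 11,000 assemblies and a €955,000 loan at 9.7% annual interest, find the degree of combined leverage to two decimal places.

Contribution at this volume is 11,000 × €50.04 = €550,440.00.
EBIT = €550,440.00 − €178,200 = €372,240.00. Interest = €92,635.00, so EBIT − I = €279,605.00.
DCL = contribution ÷ (EBIT − I) = €550,440.00 ÷ €279,605.00 = 1.9686.

1.97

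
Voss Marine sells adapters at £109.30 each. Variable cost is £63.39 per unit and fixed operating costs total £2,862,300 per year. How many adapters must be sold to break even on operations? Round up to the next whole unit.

Each unit contributes £109.30 − £63.39 = £45.91.
Break-even volume = fixed costs ÷ CM per unit = £2,862,300 ÷ £45.91 = 62,345.89, so 62,346 adapters.

62,346 adapters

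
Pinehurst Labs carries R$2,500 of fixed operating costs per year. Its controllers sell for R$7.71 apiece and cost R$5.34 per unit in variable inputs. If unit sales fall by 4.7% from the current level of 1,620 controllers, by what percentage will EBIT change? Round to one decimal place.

Total contribution margin = 1,620 × R$2.37 = R$3,839.40.
Subtracting fixed costs: EBIT = R$3,839.40 − R$2,500 = R$1,339.40.
Degree of operating leverage = R$3,839.40 / R$1,339.40 = 2.8665.
So EBIT moves 2.8665 × (-4.7%) = -13.5%.

-13.5%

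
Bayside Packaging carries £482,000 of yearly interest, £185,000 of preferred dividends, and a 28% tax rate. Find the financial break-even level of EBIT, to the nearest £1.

Grossing the preferred dividend up to pre-tax terms: £185,000 / (1 − 0.28) = £256,944.44.
Financial break-even EBIT = interest + D_p ÷ (1 − t) = £482,000 + £256,944.44 = £738,944.44.

£738,944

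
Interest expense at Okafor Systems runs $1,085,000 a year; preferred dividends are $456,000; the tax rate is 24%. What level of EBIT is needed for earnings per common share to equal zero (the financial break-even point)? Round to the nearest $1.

Preferred dividends are paid after tax, so their pre-tax equivalent is $456,000 ÷ (1 − 0.24) = $600,000.00.
Financial break-even EBIT = interest + D_p ÷ (1 − t) = $1,085,000 + $600,000.00 = $1,685,000.00.

$1,685,000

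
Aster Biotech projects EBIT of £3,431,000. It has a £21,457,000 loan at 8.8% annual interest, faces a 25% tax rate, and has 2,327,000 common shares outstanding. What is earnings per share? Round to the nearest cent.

£0.50

Pre-tax income = £3,431,000 − £1,888,216.00 = £1,542,784.00.
After tax at 25%: net income = £1,542,784.00 × 0.75 = £1,157,088.00.
Per share: £1,157,088.00 / 2,327,000 shares = £0.50.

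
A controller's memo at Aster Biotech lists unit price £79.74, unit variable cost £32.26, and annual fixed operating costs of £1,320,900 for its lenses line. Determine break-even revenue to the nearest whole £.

£2,218,378

CM per unit = £79.74 − £32.26 = £47.48; CM ratio = £47.48 / £79.74 = 0.5954.
Break-even sales = FC ÷ CM ratio = £1,320,900 × £79.74 / £47.48 = £2,218,378.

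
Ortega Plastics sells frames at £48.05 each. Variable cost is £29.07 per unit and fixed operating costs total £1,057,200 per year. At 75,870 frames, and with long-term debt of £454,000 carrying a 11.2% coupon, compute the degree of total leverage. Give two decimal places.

4.34

At 75,870 units, contribution = 75,870 × £18.98 = £1,440,012.60.
Operating income = contribution − fixed costs = £1,440,012.60 − £1,057,200 = £382,812.60. Interest = £50,848.00, so EBIT − I = £331,964.60.
Degree of total leverage = total CM / (EBIT − interest) = £1,440,012.60 / £331,964.60 = 4.3378.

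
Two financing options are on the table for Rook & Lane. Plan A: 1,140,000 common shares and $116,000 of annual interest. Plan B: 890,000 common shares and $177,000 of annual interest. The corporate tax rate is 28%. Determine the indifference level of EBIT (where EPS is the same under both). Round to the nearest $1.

$394,160

Set EPS_A = EPS_B: (EBIT − $116,000)(1 − 0.28) ÷ 1,140,000 = (EBIT − $177,000)(1 − 0.28) ÷ 890,000.
The (1 − t) factor cancels: (EBIT − 116,000) × 890,000 = (EBIT − 177,000) × 1,140,000.
EBIT × (1,140,000 − 890,000) = 177,000 × 1,140,000 − 116,000 × 890,000 = 98,540,000,000, so EBIT = 98,540,000,000 ÷ 250,000 = 394,160.00.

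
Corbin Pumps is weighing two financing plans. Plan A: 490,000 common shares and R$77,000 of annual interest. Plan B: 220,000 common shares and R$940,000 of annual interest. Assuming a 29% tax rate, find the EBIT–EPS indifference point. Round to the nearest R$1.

At indifference, (EBIT − 77,000)(1 − t)/490,000 = (EBIT − 940,000)(1 − t)/220,000.
The (1 − t) factor cancels: (EBIT − 77,000) × 220,000 = (EBIT − 940,000) × 490,000.
Solving, EBIT = (940,000·490,000 − 77,000·220,000) / (490,000 − 220,000) = 443,660,000,000 / 270,000 = 1,643,185.19.

R$1,643,185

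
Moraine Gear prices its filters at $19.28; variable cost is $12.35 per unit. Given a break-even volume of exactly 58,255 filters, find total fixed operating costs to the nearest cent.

Unit CM = price − variable cost = $19.28 − $12.35 = $6.93.
Fixed costs = break-even units × CM = 58,255 × $6.93 = $403,707.15.

$403,707.15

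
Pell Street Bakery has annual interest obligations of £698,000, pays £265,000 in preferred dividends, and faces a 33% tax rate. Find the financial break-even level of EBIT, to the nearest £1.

£1,093,522

Preferred dividends are paid after tax, so their pre-tax equivalent is £265,000 ÷ (1 − 0.33) = £395,522.39.
Financial break-even EBIT = interest + D_p ÷ (1 − t) = £698,000 + £395,522.39 = £1,093,522.39.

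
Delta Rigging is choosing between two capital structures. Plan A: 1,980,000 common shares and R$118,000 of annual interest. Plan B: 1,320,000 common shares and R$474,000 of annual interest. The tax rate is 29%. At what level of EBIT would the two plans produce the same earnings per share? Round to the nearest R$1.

R$1,186,000

At indifference, (EBIT − 118,000)(1 − t)/1,980,000 = (EBIT − 474,000)(1 − t)/1,320,000.
Cancelling (1 − t) and cross-multiplying: 1,320,000·(EBIT − 118,000) = 1,980,000·(EBIT − 474,000).
Solving, EBIT = (474,000·1,980,000 − 118,000·1,320,000) / (1,980,000 − 1,320,000) = 782,760,000,000 / 660,000 = 1,186,000.00.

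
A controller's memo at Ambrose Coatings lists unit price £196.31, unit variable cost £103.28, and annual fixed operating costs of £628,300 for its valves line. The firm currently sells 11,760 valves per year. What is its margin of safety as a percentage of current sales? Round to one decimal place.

42.6%

Contribution margin per unit = £196.31 − £103.28 = £93.03. Break-even units = £628,300 ÷ £93.03 = 6,753.74; break-even revenue = 6,753.74 × £196.31 = £1,325,825.79.
Actual sales revenue = 11,760 × £196.31 = £2,308,605.60.
Margin of safety = (£2,308,605.60 − £1,325,825.79) ÷ £2,308,605.60 = 42.6%.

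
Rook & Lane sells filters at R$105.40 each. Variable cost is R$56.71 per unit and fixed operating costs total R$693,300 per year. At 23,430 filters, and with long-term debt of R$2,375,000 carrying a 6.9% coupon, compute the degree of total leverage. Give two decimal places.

4.02

Total contribution margin = 23,430 × R$48.69 = R$1,140,806.70.
EBIT = R$1,140,806.70 − R$693,300 = R$447,506.70. Interest = R$163,875.00, so EBIT − I = R$283,631.70.
DCL = contribution ÷ (EBIT − I) = R$1,140,806.70 ÷ R$283,631.70 = 4.0221.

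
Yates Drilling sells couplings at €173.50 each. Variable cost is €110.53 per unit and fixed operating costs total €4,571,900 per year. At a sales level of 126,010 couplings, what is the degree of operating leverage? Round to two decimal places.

Total contribution margin = 126,010 × €62.97 = €7,934,849.70.
Subtracting fixed costs: EBIT = €7,934,849.70 − €4,571,900 = €3,362,949.70.
DOL = contribution ÷ EBIT = €7,934,849.70 ÷ €3,362,949.70 = 2.3595.

2.36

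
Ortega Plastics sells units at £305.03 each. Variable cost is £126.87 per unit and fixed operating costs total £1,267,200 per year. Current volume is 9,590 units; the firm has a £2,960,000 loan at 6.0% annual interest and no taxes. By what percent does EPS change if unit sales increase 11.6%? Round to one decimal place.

Contribution at this volume is 9,590 × £178.16 = £1,708,554.40.
Subtracting fixed costs: EBIT = £1,708,554.40 − £1,267,200 = £441,354.40.
Interest = £177,600.00, so EBIT − I = £263,754.40.
DCL = total CM / (EBIT − I) = £1,708,554.40 / £263,754.40 = 6.4778.
%ΔEPS = DCL × %ΔSales = 6.4778 × +11.6% = +75.1%.

+75.1%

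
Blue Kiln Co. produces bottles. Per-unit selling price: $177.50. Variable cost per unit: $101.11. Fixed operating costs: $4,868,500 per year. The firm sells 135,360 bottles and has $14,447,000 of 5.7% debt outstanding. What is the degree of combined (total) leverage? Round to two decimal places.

At 135,360 units, contribution = 135,360 × $76.39 = $10,340,150.40.
Subtracting fixed costs: EBIT = $10,340,150.40 − $4,868,500 = $5,471,650.40. Interest = $823,479.00, so EBIT − I = $4,648,171.40.
Degree of total leverage = total CM / (EBIT − interest) = $10,340,150.40 / $4,648,171.40 = 2.2246.

2.22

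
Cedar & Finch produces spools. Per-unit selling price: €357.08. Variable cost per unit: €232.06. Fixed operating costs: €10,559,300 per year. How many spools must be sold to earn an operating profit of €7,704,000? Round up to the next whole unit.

Unit CM = price − variable cost = €357.08 − €232.06 = €125.02.
Need Q such that Q × €125.02 − €10,559,300 = €7,704,000, i.e. Q = €18,263,300 / €125.02 = 146,083.03 → 146,084.

146,084 spools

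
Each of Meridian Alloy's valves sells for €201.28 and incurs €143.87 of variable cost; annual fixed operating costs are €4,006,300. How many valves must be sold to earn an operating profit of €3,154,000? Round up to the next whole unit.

Contribution margin per unit = €201.28 − €143.87 = €57.41.
Need Q such that Q × €57.41 − €4,006,300 = €3,154,000, i.e. Q = €7,160,300 / €57.41 = 124,722.17 → 124,723.

124,723 valves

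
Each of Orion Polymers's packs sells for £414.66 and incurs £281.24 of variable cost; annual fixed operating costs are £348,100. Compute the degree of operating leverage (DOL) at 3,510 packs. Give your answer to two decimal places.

At 3,510 units, contribution = 3,510 × £133.42 = £468,304.20.
Subtracting fixed costs: EBIT = £468,304.20 − £348,100 = £120,204.20.
So DOL = total CM / EBIT = £468,304.20 / £120,204.20 = 3.8959.

3.90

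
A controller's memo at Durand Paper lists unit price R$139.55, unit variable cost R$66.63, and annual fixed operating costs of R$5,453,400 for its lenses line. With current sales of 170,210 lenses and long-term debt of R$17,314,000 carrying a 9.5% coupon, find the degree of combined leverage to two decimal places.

Contribution at this volume is 170,210 × R$72.92 = R$12,411,713.20.
Operating income = contribution − fixed costs = R$12,411,713.20 − R$5,453,400 = R$6,958,313.20. Interest = R$1,644,830.00, so EBIT − I = R$5,313,483.20.
DCL = contribution ÷ (EBIT − I) = R$12,411,713.20 ÷ R$5,313,483.20 = 2.3359.

2.34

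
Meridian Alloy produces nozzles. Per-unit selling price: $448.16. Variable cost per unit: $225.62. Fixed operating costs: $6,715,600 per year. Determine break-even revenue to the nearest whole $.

Contribution margin per unit = $448.16 − $225.62 = $222.54, a CM ratio of $222.54 ÷ $448.16 = 0.4966.
Break-even sales = FC ÷ CM ratio = $6,715,600 × $448.16 / $222.54 = $13,524,145.

$13,524,145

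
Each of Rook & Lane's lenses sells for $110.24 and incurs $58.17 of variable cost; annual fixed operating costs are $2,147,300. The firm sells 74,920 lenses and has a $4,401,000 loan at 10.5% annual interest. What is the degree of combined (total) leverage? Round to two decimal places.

Total contribution margin = 74,920 × $52.07 = $3,901,084.40.
Subtracting fixed costs: EBIT = $3,901,084.40 − $2,147,300 = $1,753,784.40. Interest = $462,105.00.
DOL = $3,901,084.40 ÷ $1,753,784.40 = 2.2244; DFL = $1,753,784.40 ÷ $1,291,679.40 = 1.3578.
Combined leverage = 2.2244 × 1.3578 = 3.0203.

3.02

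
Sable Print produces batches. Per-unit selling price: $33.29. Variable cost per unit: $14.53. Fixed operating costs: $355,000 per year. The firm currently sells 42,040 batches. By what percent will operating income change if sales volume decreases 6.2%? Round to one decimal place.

At 42,040 units, contribution = 42,040 × $18.76 = $788,670.40.
Operating income = contribution − fixed costs = $788,670.40 − $355,000 = $433,670.40.
So DOL = total CM / EBIT = $788,670.40 / $433,670.40 = 1.8186.
Operating income changes by 1.8186 × -6.2% = -11.3%.

-11.3%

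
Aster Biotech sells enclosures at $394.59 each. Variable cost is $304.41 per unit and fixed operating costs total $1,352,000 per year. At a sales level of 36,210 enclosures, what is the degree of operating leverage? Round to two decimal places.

Contribution at this volume is 36,210 × $90.18 = $3,265,417.80.
EBIT = $3,265,417.80 − $1,352,000 = $1,913,417.80.
DOL = contribution ÷ EBIT = $3,265,417.80 ÷ $1,913,417.80 = 1.7066.

1.71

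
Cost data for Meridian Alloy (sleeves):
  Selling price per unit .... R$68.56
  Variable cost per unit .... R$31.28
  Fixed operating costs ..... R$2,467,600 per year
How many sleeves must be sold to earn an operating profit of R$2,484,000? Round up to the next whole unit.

132,822 sleeves

Each unit contributes R$68.56 − R$31.28 = R$37.28.
Required volume = (fixed costs + target profit) ÷ CM = (R$2,467,600 + R$2,484,000) ÷ R$37.28 = 132,821.89, so 132,822 sleeves.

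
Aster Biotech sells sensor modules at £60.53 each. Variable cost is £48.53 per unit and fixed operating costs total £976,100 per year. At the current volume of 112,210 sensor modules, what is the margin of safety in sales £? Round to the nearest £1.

Contribution margin per unit = £60.53 − £48.53 = £12.00. Break-even units = £976,100 ÷ £12.00 = 81,341.67; break-even revenue = 81,341.67 × £60.53 = £4,923,611.08.
Current sales = 112,210 × £60.53 = £6,792,071.30.
Margin of safety = £6,792,071.30 − £4,923,611.08 = £1,868,460.

£1,868,460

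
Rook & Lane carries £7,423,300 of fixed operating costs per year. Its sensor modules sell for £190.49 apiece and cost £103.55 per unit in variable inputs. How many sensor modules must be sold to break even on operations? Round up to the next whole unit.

Unit CM = price − variable cost = £190.49 − £103.55 = £86.94.
Break-even volume = fixed costs ÷ CM per unit = £7,423,300 ÷ £86.94 = 85,384.17, so 85,385 sensor modules.

85,385 sensor modules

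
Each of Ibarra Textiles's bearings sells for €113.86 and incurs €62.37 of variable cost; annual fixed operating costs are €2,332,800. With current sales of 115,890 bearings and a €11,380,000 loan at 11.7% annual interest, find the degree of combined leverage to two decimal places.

2.59

Contribution at this volume is 115,890 × €51.49 = €5,967,176.10.
Subtracting fixed costs: EBIT = €5,967,176.10 − €2,332,800 = €3,634,376.10. Interest = €1,331,460.00.
DOL = €5,967,176.10 ÷ €3,634,376.10 = 1.6419; DFL = €3,634,376.10 ÷ €2,302,916.10 = 1.5782.
Combined leverage = 1.6419 × 1.5782 = 2.5912.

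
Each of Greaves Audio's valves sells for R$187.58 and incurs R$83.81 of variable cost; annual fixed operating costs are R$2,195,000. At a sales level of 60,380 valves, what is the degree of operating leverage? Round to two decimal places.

At 60,380 units, contribution = 60,380 × R$103.77 = R$6,265,632.60.
Operating income = contribution − fixed costs = R$6,265,632.60 − R$2,195,000 = R$4,070,632.60.
So DOL = total CM / EBIT = R$6,265,632.60 / R$4,070,632.60 = 1.5392.

1.54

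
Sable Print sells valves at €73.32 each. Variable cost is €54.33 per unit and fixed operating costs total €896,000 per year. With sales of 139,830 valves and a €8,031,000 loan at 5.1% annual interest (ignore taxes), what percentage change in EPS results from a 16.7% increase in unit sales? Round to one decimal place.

+32.9%

Contribution at this volume is 139,830 × €18.99 = €2,655,371.70.
Operating income = contribution − fixed costs = €2,655,371.70 − €896,000 = €1,759,371.70.
Interest = €409,581.00, so EBIT − I = €1,349,790.70.
Degree of combined leverage = contribution ÷ (EBIT − I) = €2,655,371.70 ÷ €1,349,790.70 = 1.9672.
EPS therefore changes by 1.9672 × (+16.7%) = +32.9%.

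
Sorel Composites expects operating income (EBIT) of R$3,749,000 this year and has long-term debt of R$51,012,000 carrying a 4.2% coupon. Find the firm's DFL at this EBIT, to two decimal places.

2.33

Interest = R$2,142,504.00.
DFL = EBIT ÷ (EBIT − I) = R$3,749,000 ÷ (R$3,749,000 − R$2,142,504.00) = R$3,749,000 ÷ R$1,606,496.00 = 2.3337.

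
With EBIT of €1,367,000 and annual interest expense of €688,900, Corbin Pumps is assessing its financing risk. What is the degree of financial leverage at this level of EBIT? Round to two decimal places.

Annual interest charges come to €688,900.00.
Degree of financial leverage = EBIT / (EBIT − interest) = €1,367,000 / €678,100.00 = 2.0159.

2.02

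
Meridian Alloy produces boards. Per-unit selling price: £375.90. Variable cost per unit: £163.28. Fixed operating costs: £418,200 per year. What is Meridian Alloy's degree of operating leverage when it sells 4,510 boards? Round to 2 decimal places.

Total contribution margin = 4,510 × £212.62 = £958,916.20.
Operating income = contribution − fixed costs = £958,916.20 − £418,200 = £540,716.20.
DOL = contribution ÷ EBIT = £958,916.20 ÷ £540,716.20 = 1.7734.

1.77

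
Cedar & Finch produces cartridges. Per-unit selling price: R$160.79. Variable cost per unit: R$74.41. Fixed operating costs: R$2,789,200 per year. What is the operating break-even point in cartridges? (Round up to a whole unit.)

Each unit contributes R$160.79 − R$74.41 = R$86.38.
Break-even volume = fixed costs ÷ CM per unit = R$2,789,200 ÷ R$86.38 = 32,289.88, so 32,290 cartridges.

32,290 cartridges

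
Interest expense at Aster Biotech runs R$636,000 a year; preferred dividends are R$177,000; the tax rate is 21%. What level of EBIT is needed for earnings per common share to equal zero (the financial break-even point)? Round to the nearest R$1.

Preferred dividends are paid after tax, so their pre-tax equivalent is R$177,000 ÷ (1 − 0.21) = R$224,050.63.
EPS = 0 when EBIT covers interest plus the pre-tax preferred burden: R$636,000 + R$224,050.63 = R$860,050.63.

R$860,051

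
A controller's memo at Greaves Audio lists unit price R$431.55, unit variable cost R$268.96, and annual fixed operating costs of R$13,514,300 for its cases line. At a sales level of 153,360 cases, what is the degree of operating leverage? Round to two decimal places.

At 153,360 units, contribution = 153,360 × R$162.59 = R$24,934,802.40.
Subtracting fixed costs: EBIT = R$24,934,802.40 − R$13,514,300 = R$11,420,502.40.
Degree of operating leverage = R$24,934,802.40 / R$11,420,502.40 = 2.1833.

2.18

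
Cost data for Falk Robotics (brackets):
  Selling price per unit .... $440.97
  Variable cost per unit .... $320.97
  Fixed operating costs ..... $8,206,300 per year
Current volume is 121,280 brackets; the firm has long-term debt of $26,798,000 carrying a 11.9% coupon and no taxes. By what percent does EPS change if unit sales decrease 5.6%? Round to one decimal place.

Contribution at this volume is 121,280 × $120.00 = $14,553,600.00.
Subtracting fixed costs: EBIT = $14,553,600.00 − $8,206,300 = $6,347,300.00.
After interest of $3,188,962.00, pre-tax earnings = $3,158,338.00.
Degree of combined leverage = contribution ÷ (EBIT − I) = $14,553,600.00 ÷ $3,158,338.00 = 4.6080.
%ΔEPS = DCL × %ΔSales = 4.6080 × -5.6% = -25.8%.

-25.8%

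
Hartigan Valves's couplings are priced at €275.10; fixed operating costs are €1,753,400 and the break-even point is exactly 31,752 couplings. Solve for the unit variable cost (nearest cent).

€219.88

Contribution per unit must be FC / Q = €1,753,400 / 31,752 = €55.2217.
Variable cost per unit = €275.10 − €55.2217 = €219.88.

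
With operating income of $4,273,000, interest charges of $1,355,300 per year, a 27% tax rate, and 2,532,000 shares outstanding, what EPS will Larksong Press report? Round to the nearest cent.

Pre-tax income = $4,273,000 − $1,355,300.00 = $2,917,700.00.
Net income = $2,917,700.00 × (1 − 0.27) = $2,129,921.00.
Per share: $2,129,921.00 / 2,532,000 shares = $0.84.

$0.84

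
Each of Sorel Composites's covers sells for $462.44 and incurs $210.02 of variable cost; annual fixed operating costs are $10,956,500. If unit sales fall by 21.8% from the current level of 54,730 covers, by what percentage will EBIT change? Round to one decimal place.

Total contribution margin = 54,730 × $252.42 = $13,814,946.60.
Operating income = contribution − fixed costs = $13,814,946.60 − $10,956,500 = $2,858,446.60.
Degree of operating leverage = $13,814,946.60 / $2,858,446.60 = 4.8330.
%ΔEBIT = DOL × %ΔSales = 4.8330 × -21.8% = -105.4%.

-105.4%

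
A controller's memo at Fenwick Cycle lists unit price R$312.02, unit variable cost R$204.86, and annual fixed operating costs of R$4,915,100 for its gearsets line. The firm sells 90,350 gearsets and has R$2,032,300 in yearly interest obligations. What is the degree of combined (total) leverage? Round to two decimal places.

Total contribution margin = 90,350 × R$107.16 = R$9,681,906.00.
EBIT = R$9,681,906.00 − R$4,915,100 = R$4,766,806.00. Interest = R$2,032,300.00.
DOL = R$9,681,906.00 ÷ R$4,766,806.00 = 2.0311; DFL = R$4,766,806.00 ÷ R$2,734,506.00 = 1.7432.
DCL = DOL × DFL = 2.0311 × 1.7432 = 3.5406.

3.54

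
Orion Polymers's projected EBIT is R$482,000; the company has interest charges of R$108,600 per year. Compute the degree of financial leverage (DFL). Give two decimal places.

1.29

Interest = R$108,600.00.
Degree of financial leverage = EBIT / (EBIT − interest) = R$482,000 / R$373,400.00 = 1.2908.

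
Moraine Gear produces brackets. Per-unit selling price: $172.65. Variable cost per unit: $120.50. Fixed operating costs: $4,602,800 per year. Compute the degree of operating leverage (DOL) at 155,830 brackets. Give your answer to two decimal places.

At 155,830 units, contribution = 155,830 × $52.15 = $8,126,534.50.
Subtracting fixed costs: EBIT = $8,126,534.50 − $4,602,800 = $3,523,734.50.
Degree of operating leverage = $8,126,534.50 / $3,523,734.50 = 2.3062.

2.31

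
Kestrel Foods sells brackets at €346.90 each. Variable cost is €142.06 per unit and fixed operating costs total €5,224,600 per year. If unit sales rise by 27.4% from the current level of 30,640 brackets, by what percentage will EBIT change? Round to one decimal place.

Total contribution margin = 30,640 × €204.84 = €6,276,297.60.
Subtracting fixed costs: EBIT = €6,276,297.60 − €5,224,600 = €1,051,697.60.
Degree of operating leverage = €6,276,297.60 / €1,051,697.60 = 5.9678.
Operating income changes by 5.9678 × +27.4% = +163.5%.

+163.5%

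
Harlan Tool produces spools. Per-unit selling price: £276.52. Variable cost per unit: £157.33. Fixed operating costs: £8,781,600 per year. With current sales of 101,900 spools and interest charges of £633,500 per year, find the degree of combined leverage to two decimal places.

4.45

At 101,900 units, contribution = 101,900 × £119.19 = £12,145,461.00.
Operating income = contribution − fixed costs = £12,145,461.00 − £8,781,600 = £3,363,861.00. Interest = £633,500.00.
DOL = £12,145,461.00 ÷ £3,363,861.00 = 3.6106; DFL = £3,363,861.00 ÷ £2,730,361.00 = 1.2320.
Combined leverage = 3.6106 × 1.2320 = 4.4483.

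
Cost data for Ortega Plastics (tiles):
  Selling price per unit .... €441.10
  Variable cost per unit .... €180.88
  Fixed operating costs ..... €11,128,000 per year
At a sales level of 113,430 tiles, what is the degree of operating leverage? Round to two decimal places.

At 113,430 units, contribution = 113,430 × €260.22 = €29,516,754.60.
Operating income = contribution − fixed costs = €29,516,754.60 − €11,128,000 = €18,388,754.60.
So DOL = total CM / EBIT = €29,516,754.60 / €18,388,754.60 = 1.6052.

1.61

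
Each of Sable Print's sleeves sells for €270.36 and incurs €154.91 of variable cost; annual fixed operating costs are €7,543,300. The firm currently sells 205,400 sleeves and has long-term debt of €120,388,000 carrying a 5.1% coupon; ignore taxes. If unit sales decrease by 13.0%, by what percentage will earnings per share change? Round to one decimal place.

-30.7%

At 205,400 units, contribution = 205,400 × €115.45 = €23,713,430.00.
Operating income = contribution − fixed costs = €23,713,430.00 − €7,543,300 = €16,170,130.00.
Interest = €6,139,788.00, so EBIT − I = €10,030,342.00.
Degree of combined leverage = contribution ÷ (EBIT − I) = €23,713,430.00 ÷ €10,030,342.00 = 2.3642.
EPS therefore changes by 2.3642 × (-13.0%) = -30.7%.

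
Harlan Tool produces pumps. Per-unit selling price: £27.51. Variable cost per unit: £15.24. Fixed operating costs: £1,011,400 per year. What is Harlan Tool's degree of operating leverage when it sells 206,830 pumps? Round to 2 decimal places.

Contribution at this volume is 206,830 × £12.27 = £2,537,804.10.
Subtracting fixed costs: EBIT = £2,537,804.10 − £1,011,400 = £1,526,404.10.
DOL = contribution ÷ EBIT = £2,537,804.10 ÷ £1,526,404.10 = 1.6626.

1.66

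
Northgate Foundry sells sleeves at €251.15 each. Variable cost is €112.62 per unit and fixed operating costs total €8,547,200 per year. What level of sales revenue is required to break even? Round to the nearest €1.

€15,495,772

CM per unit = €251.15 − €112.62 = €138.53; CM ratio = €138.53 / €251.15 = 0.5516.
Break-even sales = FC ÷ CM ratio = €8,547,200 × €251.15 / €138.53 = €15,495,772.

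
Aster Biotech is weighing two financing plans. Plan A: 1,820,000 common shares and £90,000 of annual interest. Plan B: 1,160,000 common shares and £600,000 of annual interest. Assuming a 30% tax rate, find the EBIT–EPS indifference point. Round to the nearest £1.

£1,496,364

At indifference, (EBIT − 90,000)(1 − t)/1,820,000 = (EBIT − 600,000)(1 − t)/1,160,000.
The (1 − t) factor cancels: (EBIT − 90,000) × 1,160,000 = (EBIT − 600,000) × 1,820,000.
EBIT × (1,820,000 − 1,160,000) = 600,000 × 1,820,000 − 90,000 × 1,160,000 = 987,600,000,000, so EBIT = 987,600,000,000 ÷ 660,000 = 1,496,363.64.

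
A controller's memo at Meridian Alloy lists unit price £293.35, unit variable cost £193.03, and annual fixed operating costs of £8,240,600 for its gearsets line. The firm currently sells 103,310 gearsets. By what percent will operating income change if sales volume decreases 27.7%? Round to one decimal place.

-135.2%

Contribution at this volume is 103,310 × £100.32 = £10,364,059.20.
EBIT = £10,364,059.20 − £8,240,600 = £2,123,459.20.
DOL = contribution ÷ EBIT = £10,364,059.20 ÷ £2,123,459.20 = 4.8807.
So EBIT moves 4.8807 × (-27.7%) = -135.2%.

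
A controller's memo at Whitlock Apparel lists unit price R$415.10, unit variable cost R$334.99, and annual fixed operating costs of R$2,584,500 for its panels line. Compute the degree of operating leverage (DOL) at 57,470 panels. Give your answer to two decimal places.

At 57,470 units, contribution = 57,470 × R$80.11 = R$4,603,921.70.
Subtracting fixed costs: EBIT = R$4,603,921.70 − R$2,584,500 = R$2,019,421.70.
Degree of operating leverage = R$4,603,921.70 / R$2,019,421.70 = 2.2798.

2.28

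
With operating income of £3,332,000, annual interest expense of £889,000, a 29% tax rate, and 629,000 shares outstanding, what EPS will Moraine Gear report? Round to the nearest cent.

£2.76

Interest = £889,000.00, so EBT = £3,332,000 − £889,000.00 = £2,443,000.00.
Net income = £2,443,000.00 × (1 − 0.29) = £1,734,530.00.
EPS = £1,734,530.00 ÷ 629,000 = £2.76.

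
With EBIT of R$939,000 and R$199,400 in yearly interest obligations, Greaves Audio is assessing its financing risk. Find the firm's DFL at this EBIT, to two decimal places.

1.27

Annual interest charges come to R$199,400.00.
Degree of financial leverage = EBIT / (EBIT − interest) = R$939,000 / R$739,600.00 = 1.2696.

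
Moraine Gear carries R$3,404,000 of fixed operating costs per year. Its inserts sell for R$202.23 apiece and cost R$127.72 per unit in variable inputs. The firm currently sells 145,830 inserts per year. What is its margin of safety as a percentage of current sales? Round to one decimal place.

68.7%

Contribution margin per unit = R$202.23 − R$127.72 = R$74.51. Break-even units = R$3,404,000 ÷ R$74.51 = 45,685.14; break-even revenue = 45,685.14 × R$202.23 = R$9,238,906.46.
Actual sales revenue = 145,830 × R$202.23 = R$29,491,200.90.
Margin of safety = (R$29,491,200.90 − R$9,238,906.46) ÷ R$29,491,200.90 = 68.7%.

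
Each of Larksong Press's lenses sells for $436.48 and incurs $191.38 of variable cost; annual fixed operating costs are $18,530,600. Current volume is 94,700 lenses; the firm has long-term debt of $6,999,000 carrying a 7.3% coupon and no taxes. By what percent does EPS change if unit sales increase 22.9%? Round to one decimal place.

Contribution at this volume is 94,700 × $245.10 = $23,210,970.00.
EBIT = $23,210,970.00 − $18,530,600 = $4,680,370.00.
After interest of $510,927.00, pre-tax earnings = $4,169,443.00.
Degree of combined leverage = contribution ÷ (EBIT − I) = $23,210,970.00 ÷ $4,169,443.00 = 5.5669.
EPS therefore changes by 5.5669 × (+22.9%) = +127.5%.

+127.5%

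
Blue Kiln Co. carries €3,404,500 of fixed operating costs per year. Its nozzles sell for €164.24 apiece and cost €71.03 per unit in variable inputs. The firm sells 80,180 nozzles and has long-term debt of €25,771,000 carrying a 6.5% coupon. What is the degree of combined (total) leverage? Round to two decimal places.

Total contribution margin = 80,180 × €93.21 = €7,473,577.80.
Operating income = contribution − fixed costs = €7,473,577.80 − €3,404,500 = €4,069,077.80. Interest = €1,675,115.00.
DOL = €7,473,577.80 ÷ €4,069,077.80 = 1.8367; DFL = €4,069,077.80 ÷ €2,393,962.80 = 1.6997.
DCL = DOL × DFL = 1.8367 × 1.6997 = 3.1218.

3.12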